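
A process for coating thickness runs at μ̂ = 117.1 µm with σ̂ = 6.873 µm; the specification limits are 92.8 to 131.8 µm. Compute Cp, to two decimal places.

Cp = (USL − LSL) / (6σ̂) = (131.8 − 92.8) / (6 × 6.873) = 39.0000 / 41.2380 = 0.9457

0.95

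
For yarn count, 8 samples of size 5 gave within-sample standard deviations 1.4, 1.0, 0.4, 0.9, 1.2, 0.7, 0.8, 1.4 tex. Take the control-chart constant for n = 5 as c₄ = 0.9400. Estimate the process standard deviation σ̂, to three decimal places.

s̄ = (1.4 + 1.0 + 0.4 + 0.9 + 1.2 + 0.7 + 0.8 + 1.4) / 8 = 0.9750
σ̂ = s̄ / c₄ = 0.9750 / 0.9400 = 1.0372

1.037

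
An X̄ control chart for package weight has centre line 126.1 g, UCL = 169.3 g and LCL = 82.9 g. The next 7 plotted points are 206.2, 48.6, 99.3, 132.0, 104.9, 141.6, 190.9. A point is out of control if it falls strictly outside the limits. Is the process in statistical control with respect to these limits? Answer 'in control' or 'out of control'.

Compare each point to [82.9, 169.3]: sample 1 = 206.2 > UCL; sample 2 = 48.6 < LCL; sample 7 = 190.9 > UCL.

out of control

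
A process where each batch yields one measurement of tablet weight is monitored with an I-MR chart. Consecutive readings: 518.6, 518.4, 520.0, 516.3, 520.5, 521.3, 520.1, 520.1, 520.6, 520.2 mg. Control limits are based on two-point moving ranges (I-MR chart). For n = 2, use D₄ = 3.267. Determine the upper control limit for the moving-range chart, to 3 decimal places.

Moving ranges: 0.2, 1.6, 3.7, 4.2, 0.8, 1.2, 0.0, 0.5, 0.4; M̄R̄ = 12.6000 / 9 = 1.4000
UCL_MR = D₄·M̄R̄ = 3.267 × 1.4000 = 4.5738

4.574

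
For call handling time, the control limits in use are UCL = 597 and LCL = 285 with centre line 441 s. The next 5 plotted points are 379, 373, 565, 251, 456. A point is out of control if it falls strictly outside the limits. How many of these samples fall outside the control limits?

1

Compare each point to [285, 597]: sample 4 = 251 < LCL.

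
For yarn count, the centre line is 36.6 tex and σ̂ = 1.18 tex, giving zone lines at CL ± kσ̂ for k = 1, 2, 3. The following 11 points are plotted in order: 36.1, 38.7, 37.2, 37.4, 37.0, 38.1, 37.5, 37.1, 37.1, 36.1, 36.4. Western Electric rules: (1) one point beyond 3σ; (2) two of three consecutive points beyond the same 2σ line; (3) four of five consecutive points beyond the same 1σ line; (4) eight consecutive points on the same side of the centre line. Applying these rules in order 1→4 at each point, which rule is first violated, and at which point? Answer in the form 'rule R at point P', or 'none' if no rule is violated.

Zone of each point (C = within 1σ̂, B = 1σ̂–2σ̂, A = 2σ̂–3σ̂, * = beyond 3σ̂; sign = side of CL): 1:-C, 2:+B, 3:+C, 4:+C, 5:+C, 6:+B, 7:+C, 8:+C, 9:+C, 10:-C, 11:-C
Rule 4 (eight consecutive points on the same side of the centre line) is satisfied at point 9.

rule 4 at point 9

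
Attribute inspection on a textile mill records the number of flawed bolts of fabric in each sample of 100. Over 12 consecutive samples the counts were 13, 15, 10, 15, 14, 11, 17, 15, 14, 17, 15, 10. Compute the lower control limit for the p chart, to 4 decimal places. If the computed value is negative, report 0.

0.0348

p̄ = Σdᵢ / (k·n) = 166 / (12 × 100) = 0.13833
LCL = p̄ − 3·√(p̄(1−p̄)/n) = 0.13833 − 3 × 0.03452 = 0.03476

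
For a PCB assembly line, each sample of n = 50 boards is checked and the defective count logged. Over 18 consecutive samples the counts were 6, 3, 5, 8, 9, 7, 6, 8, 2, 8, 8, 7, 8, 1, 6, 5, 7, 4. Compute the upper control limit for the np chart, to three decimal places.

12.893

p̄ = Σdᵢ / (k·n) = 108 / (18 × 50) = 0.12000
UCL = np̄ + 3·√(np̄(1−p̄)) = 6.0000 + 3 × √(6.0000×0.88000) = 6.0000 + 3 × 2.2978 = 12.8935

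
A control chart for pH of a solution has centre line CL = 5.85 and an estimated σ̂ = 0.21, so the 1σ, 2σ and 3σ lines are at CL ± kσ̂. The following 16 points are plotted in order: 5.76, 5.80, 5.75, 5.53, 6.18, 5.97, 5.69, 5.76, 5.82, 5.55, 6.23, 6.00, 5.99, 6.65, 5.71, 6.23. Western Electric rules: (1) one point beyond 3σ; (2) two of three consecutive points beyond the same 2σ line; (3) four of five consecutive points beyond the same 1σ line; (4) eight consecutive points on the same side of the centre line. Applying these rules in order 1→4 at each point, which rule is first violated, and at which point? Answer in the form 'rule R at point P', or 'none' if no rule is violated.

Zone of each point (C = within 1σ̂, B = 1σ̂–2σ̂, A = 2σ̂–3σ̂, * = beyond 3σ̂; sign = side of CL): 1:-C, 2:-C, 3:-C, 4:-B, 5:+B, 6:+C, 7:-C, 8:-C, 9:-C, 10:-B, 11:+B, 12:+C, 13:+C, 14:+*, 15:-C, 16:+B
Rule 1 (one point beyond the 3σ limits) is satisfied at point 14.

rule 1 at point 14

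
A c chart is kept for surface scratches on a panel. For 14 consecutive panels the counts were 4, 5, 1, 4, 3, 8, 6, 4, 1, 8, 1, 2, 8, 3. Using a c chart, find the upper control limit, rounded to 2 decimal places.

c̄ = (4 + 5 + 1 + 4 + 3 + 8 + 6 + 4 + 1 + 8 + 1 + 2 + 8 + 3) / 14 = 58 / 14 = 4.1429
UCL = c̄ + 3√c̄ = 4.1429 + 3 × √4.1429 = 4.1429 + 3 × 2.0354 = 10.2491

10.25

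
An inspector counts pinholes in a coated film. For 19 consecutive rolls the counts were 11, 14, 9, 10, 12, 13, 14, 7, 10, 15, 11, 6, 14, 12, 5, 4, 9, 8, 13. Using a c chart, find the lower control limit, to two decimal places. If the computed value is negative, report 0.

c̄ = (11 + 14 + 9 + 10 + 12 + 13 + 14 + 7 + 10 + 15 + 11 + 6 + 14 + 12 + 5 + 4 + 9 + 8 + 13) / 19 = 197 / 19 = 10.3684
LCL = c̄ − 3√c̄ = 10.3684 − 3 × 3.2200 = 0.7084

0.71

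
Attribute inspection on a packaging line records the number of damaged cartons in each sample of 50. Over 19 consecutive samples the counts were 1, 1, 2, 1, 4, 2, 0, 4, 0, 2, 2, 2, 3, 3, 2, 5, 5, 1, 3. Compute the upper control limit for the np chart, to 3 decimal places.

6.673

p̄ = Σdᵢ / (k·n) = 43 / (19 × 50) = 0.04526
UCL = np̄ + 3·√(np̄(1−p̄)) = 2.2632 + 3 × √(2.2632×0.95474) = 2.2632 + 3 × 1.4699 = 6.6730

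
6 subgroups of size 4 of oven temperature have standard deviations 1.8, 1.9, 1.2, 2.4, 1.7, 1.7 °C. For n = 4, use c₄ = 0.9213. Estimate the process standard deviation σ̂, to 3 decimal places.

1.936

s̄ = (1.8 + 1.9 + 1.2 + 2.4 + 1.7 + 1.7) / 6 = 1.7833
σ̂ = s̄ / c₄ = 1.7833 / 0.9213 = 1.9357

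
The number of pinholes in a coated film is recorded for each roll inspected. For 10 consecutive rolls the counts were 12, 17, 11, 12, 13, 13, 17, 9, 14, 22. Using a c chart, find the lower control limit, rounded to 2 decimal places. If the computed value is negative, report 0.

2.78

c̄ = (12 + 17 + 11 + 12 + 13 + 13 + 17 + 9 + 14 + 22) / 10 = 140 / 10 = 14.0000
LCL = c̄ − 3√c̄ = 14.0000 − 3 × 3.7417 = 2.7750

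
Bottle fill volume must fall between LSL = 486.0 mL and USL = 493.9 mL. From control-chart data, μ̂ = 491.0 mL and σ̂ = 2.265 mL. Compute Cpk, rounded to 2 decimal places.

0.43

Cpu = (USL − μ̂) / (3σ̂) = (493.9 − 491.0) / (3 × 2.265) = 0.4268; Cpl = (μ̂ − LSL) / (3σ̂) = (491.0 − 486.0) / (3 × 2.265) = 0.7358; Cpk = min(Cpu, Cpl) = 0.4268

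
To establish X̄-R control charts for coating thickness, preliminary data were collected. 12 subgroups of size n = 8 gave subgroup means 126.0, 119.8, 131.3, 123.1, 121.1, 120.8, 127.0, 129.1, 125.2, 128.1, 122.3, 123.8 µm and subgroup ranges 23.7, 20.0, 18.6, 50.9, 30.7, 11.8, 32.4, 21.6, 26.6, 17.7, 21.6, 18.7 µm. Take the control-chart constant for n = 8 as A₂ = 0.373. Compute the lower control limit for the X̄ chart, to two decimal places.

X̄̄ = (126.0 + 119.8 + 131.3 + 123.1 + 121.1 + 120.8 + 127.0 + 129.1 + 125.2 + 128.1 + 122.3 + 123.8) / 12 = 1497.6000 / 12 = 124.8000
R̄ = (23.7 + 20.0 + 18.6 + 50.9 + 30.7 + 11.8 + 32.4 + 21.6 + 26.6 + 17.7 + 21.6 + 18.7) / 12 = 294.3000 / 12 = 24.5250
LCL = X̄̄ − A₂·R̄ = 124.8000 − 0.373 × 24.5250 = 115.6522

115.65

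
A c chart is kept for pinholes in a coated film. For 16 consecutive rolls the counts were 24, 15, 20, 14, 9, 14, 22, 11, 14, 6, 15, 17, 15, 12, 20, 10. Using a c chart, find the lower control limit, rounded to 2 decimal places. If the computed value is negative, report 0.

3.30

c̄ = (24 + 15 + 20 + 14 + 9 + 14 + 22 + 11 + 14 + 6 + 15 + 17 + 15 + 12 + 20 + 10) / 16 = 238 / 16 = 14.8750
LCL = c̄ − 3√c̄ = 14.8750 − 3 × 3.8568 = 3.3046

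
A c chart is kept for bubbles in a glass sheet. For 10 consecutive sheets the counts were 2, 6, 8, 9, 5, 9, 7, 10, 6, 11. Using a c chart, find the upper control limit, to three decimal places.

15.406

c̄ = (2 + 6 + 8 + 9 + 5 + 9 + 7 + 10 + 6 + 11) / 10 = 73 / 10 = 7.3000
UCL = c̄ + 3√c̄ = 7.3000 + 3 × √7.3000 = 7.3000 + 3 × 2.7019 = 15.4056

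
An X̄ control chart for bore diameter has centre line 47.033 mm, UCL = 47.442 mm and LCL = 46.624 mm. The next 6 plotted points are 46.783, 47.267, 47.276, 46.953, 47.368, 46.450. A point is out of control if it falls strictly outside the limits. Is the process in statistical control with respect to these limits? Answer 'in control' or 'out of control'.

out of control

Compare each point to [46.624, 47.442]: sample 6 = 46.450 < LCL.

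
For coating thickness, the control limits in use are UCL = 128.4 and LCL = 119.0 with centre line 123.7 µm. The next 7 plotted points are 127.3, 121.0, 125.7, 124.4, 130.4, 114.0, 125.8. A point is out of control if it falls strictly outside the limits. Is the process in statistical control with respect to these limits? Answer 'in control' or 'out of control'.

out of control

Compare each point to [119.0, 128.4]: sample 5 = 130.4 > UCL; sample 6 = 114.0 < LCL.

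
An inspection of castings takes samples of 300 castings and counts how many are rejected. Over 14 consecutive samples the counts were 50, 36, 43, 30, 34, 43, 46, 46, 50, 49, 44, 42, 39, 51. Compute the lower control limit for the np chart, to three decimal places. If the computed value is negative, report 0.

p̄ = Σdᵢ / (k·n) = 603 / (14 × 300) = 0.14357
LCL = np̄ − 3·√(np̄(1−p̄)) = 43.0714 − 3 × 6.0735 = 24.8509

24.851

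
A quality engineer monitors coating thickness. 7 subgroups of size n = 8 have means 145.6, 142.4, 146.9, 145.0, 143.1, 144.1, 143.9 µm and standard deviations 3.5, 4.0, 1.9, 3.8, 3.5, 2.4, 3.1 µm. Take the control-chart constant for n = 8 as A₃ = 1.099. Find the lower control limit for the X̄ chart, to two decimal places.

140.94

X̄̄ = (145.6 + 142.4 + 146.9 + 145.0 + 143.1 + 144.1 + 143.9) / 7 = 144.4286
s̄ = (3.5 + 4.0 + 1.9 + 3.8 + 3.5 + 2.4 + 3.1) / 7 = 3.1714
LCL = X̄̄ − A₃·s̄ = 144.4286 − 1.099 × 3.1714 = 140.9432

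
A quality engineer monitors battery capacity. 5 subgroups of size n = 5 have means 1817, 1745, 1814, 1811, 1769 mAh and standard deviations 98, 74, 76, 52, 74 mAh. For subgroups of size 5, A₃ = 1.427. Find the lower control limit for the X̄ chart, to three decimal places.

X̄̄ = (1817 + 1745 + 1814 + 1811 + 1769) / 5 = 1791.2000
s̄ = (98 + 74 + 76 + 52 + 74) / 5 = 74.8000
LCL = X̄̄ − A₃·s̄ = 1791.2000 − 1.427 × 74.8000 = 1684.4604

1684.460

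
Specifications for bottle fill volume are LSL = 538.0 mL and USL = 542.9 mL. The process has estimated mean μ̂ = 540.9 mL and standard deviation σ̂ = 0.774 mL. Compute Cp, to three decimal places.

Cp = (USL − LSL) / (6σ̂) = (542.9 − 538.0) / (6 × 0.774) = 4.9000 / 4.6440 = 1.0551

1.055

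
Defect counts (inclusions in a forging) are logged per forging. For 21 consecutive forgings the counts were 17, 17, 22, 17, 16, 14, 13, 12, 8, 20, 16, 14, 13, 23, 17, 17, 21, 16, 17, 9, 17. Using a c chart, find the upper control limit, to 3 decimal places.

c̄ = (17 + 17 + 22 + 17 + 16 + 14 + 13 + 12 + 8 + 20 + 16 + 14 + 13 + 23 + 17 + 17 + 21 + 16 + 17 + 9 + 17) / 21 = 336 / 21 = 16.0000
UCL = c̄ + 3√c̄ = 16.0000 + 3 × √16.0000 = 16.0000 + 3 × 4.0000 = 28.0000

28.000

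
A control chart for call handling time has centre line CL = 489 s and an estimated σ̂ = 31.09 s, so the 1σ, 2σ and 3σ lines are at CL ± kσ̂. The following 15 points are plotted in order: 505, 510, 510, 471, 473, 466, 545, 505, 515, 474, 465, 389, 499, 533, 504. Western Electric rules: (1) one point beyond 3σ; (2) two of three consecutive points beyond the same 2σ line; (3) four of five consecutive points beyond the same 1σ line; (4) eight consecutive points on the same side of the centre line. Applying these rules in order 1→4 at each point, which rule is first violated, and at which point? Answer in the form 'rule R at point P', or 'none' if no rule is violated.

Zone of each point (C = within 1σ̂, B = 1σ̂–2σ̂, A = 2σ̂–3σ̂, * = beyond 3σ̂; sign = side of CL): 1:+C, 2:+C, 3:+C, 4:-C, 5:-C, 6:-C, 7:+B, 8:+C, 9:+C, 10:-C, 11:-C, 12:-*, 13:+C, 14:+B, 15:+C
Rule 1 (one point beyond the 3σ limits) is satisfied at point 12.

rule 1 at point 12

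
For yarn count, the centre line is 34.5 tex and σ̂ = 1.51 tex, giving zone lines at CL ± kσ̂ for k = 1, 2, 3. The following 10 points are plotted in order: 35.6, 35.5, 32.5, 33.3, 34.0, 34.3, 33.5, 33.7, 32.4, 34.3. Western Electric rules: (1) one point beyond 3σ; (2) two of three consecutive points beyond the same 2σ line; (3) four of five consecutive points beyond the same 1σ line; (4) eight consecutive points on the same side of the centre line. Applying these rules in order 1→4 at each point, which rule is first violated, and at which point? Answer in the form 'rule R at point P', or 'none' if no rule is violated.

rule 4 at point 10

Zone of each point (C = within 1σ̂, B = 1σ̂–2σ̂, A = 2σ̂–3σ̂, * = beyond 3σ̂; sign = side of CL): 1:+C, 2:+C, 3:-B, 4:-C, 5:-C, 6:-C, 7:-C, 8:-C, 9:-B, 10:-C
Rule 4 (eight consecutive points on the same side of the centre line) is satisfied at point 10.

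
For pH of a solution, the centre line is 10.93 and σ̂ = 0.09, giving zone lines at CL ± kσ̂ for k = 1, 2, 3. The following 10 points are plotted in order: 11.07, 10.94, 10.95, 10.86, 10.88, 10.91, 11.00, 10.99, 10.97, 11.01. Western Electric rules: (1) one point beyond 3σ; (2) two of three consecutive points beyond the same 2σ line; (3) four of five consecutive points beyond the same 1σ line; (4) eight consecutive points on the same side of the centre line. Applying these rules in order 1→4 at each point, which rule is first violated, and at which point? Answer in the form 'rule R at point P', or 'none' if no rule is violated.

none

Zone of each point (C = within 1σ̂, B = 1σ̂–2σ̂, A = 2σ̂–3σ̂, * = beyond 3σ̂; sign = side of CL): 1:+B, 2:+C, 3:+C, 4:-C, 5:-C, 6:-C, 7:+C, 8:+C, 9:+C, 10:+C
No rule fires across all 10 points.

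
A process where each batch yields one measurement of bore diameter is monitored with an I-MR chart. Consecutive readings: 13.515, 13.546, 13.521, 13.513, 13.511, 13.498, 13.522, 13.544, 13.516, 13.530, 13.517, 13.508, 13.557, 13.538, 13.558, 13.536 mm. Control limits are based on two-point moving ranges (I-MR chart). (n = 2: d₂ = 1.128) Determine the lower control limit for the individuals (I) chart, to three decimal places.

X̄ = (13.515 + 13.546 + 13.521 + 13.513 + 13.511 + 13.498 + 13.522 + 13.544 + 13.516 + 13.530 + 13.517 + 13.508 + 13.557 + 13.538 + 13.558 + 13.536) / 16 = 13.5269
Moving ranges: 0.031, 0.025, 0.008, 0.002, 0.013, 0.024, 0.022, 0.028, 0.014, 0.013, 0.009, 0.049, 0.019, 0.020, 0.022; M̄R̄ = 0.2990 / 15 = 0.0199
LCL = X̄ − 3·M̄R̄/d₂ = 13.5269 − 3 × 0.0199 / 1.128 = 13.4739

13.474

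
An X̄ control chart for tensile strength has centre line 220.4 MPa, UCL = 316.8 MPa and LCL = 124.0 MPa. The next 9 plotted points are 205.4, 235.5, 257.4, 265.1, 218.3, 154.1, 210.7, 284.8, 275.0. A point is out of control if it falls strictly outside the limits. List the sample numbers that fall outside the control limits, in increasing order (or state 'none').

none

All 9 points lie within [124.0, 316.8].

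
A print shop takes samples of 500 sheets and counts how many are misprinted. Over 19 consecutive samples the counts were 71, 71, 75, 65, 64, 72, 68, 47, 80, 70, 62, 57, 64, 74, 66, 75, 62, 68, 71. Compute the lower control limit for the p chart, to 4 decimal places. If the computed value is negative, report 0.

0.0891

p̄ = Σdᵢ / (k·n) = 1282 / (19 × 500) = 0.13495
LCL = p̄ − 3·√(p̄(1−p̄)/n) = 0.13495 − 3 × 0.01528 = 0.08911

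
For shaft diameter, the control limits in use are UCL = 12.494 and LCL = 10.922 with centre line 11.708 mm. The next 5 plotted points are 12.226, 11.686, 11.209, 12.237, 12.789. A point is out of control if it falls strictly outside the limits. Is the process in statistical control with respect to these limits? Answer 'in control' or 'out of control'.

out of control

Compare each point to [10.922, 12.494]: sample 5 = 12.789 > UCL.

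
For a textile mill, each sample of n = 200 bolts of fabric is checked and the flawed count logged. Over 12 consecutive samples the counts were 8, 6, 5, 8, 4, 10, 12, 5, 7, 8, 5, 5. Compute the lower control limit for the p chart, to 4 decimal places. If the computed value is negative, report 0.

p̄ = Σdᵢ / (k·n) = 83 / (12 × 200) = 0.03458
LCL = p̄ − 3·√(p̄(1−p̄)/n) = 0.03458 − 3 × 0.01292 = -0.00418 → 0 (negative, so LCL = 0)

0.0000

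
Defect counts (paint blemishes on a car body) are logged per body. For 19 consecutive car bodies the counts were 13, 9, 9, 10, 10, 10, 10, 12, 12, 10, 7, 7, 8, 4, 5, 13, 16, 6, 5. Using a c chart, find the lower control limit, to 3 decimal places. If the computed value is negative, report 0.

0.133

c̄ = (13 + 9 + 9 + 10 + 10 + 10 + 10 + 12 + 12 + 10 + 7 + 7 + 8 + 4 + 5 + 13 + 16 + 6 + 5) / 19 = 176 / 19 = 9.2632
LCL = c̄ − 3√c̄ = 9.2632 − 3 × 3.0435 = 0.1325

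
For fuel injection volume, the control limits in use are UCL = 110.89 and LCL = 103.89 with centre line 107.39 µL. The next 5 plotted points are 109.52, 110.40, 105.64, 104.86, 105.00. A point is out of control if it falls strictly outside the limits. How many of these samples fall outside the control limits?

All 5 points lie within [103.89, 110.89].

0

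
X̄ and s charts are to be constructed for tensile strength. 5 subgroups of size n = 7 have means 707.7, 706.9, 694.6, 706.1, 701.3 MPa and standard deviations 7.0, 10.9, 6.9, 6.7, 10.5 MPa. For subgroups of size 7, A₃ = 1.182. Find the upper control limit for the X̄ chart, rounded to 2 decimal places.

713.25

X̄̄ = (707.7 + 706.9 + 694.6 + 706.1 + 701.3) / 5 = 703.3200
s̄ = (7.0 + 10.9 + 6.9 + 6.7 + 10.5) / 5 = 8.4000
UCL = X̄̄ + A₃·s̄ = 703.3200 + 1.182 × 8.4000 = 713.2488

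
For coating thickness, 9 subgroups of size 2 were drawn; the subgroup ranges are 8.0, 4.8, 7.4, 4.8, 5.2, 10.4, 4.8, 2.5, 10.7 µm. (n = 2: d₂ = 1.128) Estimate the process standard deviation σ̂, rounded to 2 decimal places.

5.77

R̄ = (8.0 + 4.8 + 7.4 + 4.8 + 5.2 + 10.4 + 4.8 + 2.5 + 10.7) / 9 = 6.5111
σ̂ = R̄ / d₂ = 6.5111 / 1.128 = 5.7723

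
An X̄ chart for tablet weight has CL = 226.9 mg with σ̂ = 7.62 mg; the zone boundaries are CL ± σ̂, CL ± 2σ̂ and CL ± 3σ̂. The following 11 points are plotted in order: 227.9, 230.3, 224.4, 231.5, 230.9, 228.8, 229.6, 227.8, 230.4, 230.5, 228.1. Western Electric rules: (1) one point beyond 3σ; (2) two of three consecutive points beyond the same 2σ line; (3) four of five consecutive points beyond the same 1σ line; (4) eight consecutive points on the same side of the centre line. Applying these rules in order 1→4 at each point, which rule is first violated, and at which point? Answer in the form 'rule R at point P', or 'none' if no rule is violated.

rule 4 at point 11

Zone of each point (C = within 1σ̂, B = 1σ̂–2σ̂, A = 2σ̂–3σ̂, * = beyond 3σ̂; sign = side of CL): 1:+C, 2:+C, 3:-C, 4:+C, 5:+C, 6:+C, 7:+C, 8:+C, 9:+C, 10:+C, 11:+C
Rule 4 (eight consecutive points on the same side of the centre line) is satisfied at point 11.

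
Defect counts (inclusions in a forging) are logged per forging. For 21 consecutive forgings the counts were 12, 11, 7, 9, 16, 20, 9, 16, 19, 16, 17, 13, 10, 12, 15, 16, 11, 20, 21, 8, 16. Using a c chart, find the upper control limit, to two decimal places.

25.22

c̄ = (12 + 11 + 7 + 9 + 16 + 20 + 9 + 16 + 19 + 16 + 17 + 13 + 10 + 12 + 15 + 16 + 11 + 20 + 21 + 8 + 16) / 21 = 294 / 21 = 14.0000
UCL = c̄ + 3√c̄ = 14.0000 + 3 × √14.0000 = 14.0000 + 3 × 3.7417 = 25.2250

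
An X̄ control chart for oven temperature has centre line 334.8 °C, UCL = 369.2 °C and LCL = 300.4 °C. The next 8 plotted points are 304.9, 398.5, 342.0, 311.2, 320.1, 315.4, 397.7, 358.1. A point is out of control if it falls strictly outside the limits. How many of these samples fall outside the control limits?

2

Compare each point to [300.4, 369.2]: sample 2 = 398.5 > UCL; sample 7 = 397.7 > UCL.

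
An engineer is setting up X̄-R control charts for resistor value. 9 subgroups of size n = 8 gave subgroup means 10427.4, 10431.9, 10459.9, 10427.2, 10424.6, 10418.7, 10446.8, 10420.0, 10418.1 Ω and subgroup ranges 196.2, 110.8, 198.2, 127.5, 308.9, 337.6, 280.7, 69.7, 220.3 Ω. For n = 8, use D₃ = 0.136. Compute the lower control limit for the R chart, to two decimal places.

27.95

R̄ = (196.2 + 110.8 + 198.2 + 127.5 + 308.9 + 337.6 + 280.7 + 69.7 + 220.3) / 9 = 1849.9000 / 9 = 205.5444
LCL_R = D₃·R̄ = 0.136 × 205.5444 = 27.9540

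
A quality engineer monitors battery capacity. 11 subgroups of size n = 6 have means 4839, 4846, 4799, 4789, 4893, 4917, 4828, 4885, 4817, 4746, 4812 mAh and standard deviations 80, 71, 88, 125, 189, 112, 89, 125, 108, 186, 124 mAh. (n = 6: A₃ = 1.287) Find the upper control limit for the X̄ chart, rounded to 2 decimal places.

X̄̄ = (4839 + 4846 + 4799 + 4789 + 4893 + 4917 + 4828 + 4885 + 4817 + 4746 + 4812) / 11 = 4833.7273
s̄ = (80 + 71 + 88 + 125 + 189 + 112 + 89 + 125 + 108 + 186 + 124) / 11 = 117.9091
UCL = X̄̄ + A₃·s̄ = 4833.7273 + 1.287 × 117.9091 = 4985.4763

4985.48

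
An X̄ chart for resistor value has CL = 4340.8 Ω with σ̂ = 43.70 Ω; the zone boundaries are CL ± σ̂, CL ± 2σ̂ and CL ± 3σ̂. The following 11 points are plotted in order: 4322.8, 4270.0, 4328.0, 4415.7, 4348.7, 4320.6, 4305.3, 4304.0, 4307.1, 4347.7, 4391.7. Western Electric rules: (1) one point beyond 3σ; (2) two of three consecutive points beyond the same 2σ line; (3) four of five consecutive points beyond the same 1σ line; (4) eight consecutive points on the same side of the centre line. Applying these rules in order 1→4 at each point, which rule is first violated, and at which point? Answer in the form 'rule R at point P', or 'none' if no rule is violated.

Zone of each point (C = within 1σ̂, B = 1σ̂–2σ̂, A = 2σ̂–3σ̂, * = beyond 3σ̂; sign = side of CL): 1:-C, 2:-B, 3:-C, 4:+B, 5:+C, 6:-C, 7:-C, 8:-C, 9:-C, 10:+C, 11:+B
No rule fires across all 11 points.

none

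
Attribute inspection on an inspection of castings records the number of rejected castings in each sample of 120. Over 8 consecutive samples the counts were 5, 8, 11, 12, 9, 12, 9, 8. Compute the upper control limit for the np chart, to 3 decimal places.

18.015

p̄ = Σdᵢ / (k·n) = 74 / (8 × 120) = 0.07708
UCL = np̄ + 3·√(np̄(1−p̄)) = 9.2500 + 3 × √(9.2500×0.92292) = 9.2500 + 3 × 2.9218 = 18.0154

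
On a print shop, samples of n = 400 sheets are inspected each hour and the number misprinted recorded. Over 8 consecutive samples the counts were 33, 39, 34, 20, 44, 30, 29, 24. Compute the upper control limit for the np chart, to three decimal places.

47.815

p̄ = Σdᵢ / (k·n) = 253 / (8 × 400) = 0.07906
UCL = np̄ + 3·√(np̄(1−p̄)) = 31.6250 + 3 × √(31.6250×0.92094) = 31.6250 + 3 × 5.3967 = 47.8152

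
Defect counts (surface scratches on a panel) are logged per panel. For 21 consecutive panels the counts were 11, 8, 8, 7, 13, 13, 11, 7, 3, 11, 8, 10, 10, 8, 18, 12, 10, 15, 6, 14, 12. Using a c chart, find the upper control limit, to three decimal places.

c̄ = (11 + 8 + 8 + 7 + 13 + 13 + 11 + 7 + 3 + 11 + 8 + 10 + 10 + 8 + 18 + 12 + 10 + 15 + 6 + 14 + 12) / 21 = 215 / 21 = 10.2381
UCL = c̄ + 3√c̄ = 10.2381 + 3 × √10.2381 = 10.2381 + 3 × 3.1997 = 19.8372

19.837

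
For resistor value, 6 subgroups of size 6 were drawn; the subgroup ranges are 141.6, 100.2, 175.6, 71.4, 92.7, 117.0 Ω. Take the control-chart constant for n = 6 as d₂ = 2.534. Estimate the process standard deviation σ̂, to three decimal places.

R̄ = (141.6 + 100.2 + 175.6 + 71.4 + 92.7 + 117.0) / 6 = 116.4167
σ̂ = R̄ / d₂ = 116.4167 / 2.534 = 45.9419

45.942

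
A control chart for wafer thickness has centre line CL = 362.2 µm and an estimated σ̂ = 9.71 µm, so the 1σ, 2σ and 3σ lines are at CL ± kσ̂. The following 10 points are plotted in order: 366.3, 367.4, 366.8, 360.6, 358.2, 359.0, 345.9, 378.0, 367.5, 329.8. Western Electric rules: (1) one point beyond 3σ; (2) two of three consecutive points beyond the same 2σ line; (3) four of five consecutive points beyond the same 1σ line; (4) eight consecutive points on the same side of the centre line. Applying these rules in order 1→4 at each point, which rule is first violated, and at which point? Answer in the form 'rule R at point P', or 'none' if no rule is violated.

rule 1 at point 10

Zone of each point (C = within 1σ̂, B = 1σ̂–2σ̂, A = 2σ̂–3σ̂, * = beyond 3σ̂; sign = side of CL): 1:+C, 2:+C, 3:+C, 4:-C, 5:-C, 6:-C, 7:-B, 8:+B, 9:+C, 10:-*
Rule 1 (one point beyond the 3σ limits) is satisfied at point 10.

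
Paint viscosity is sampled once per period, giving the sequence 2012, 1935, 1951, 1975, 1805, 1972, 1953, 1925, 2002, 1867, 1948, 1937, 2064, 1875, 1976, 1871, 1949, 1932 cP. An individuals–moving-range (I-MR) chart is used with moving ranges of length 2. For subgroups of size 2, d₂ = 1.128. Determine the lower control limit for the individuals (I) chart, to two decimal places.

1719.15

X̄ = (2012 + 1935 + 1951 + 1975 + 1805 + 1972 + 1953 + 1925 + 2002 + 1867 + 1948 + 1937 + 2064 + 1875 + 1976 + 1871 + 1949 + 1932) / 18 = 1941.6111
Moving ranges: 77, 16, 24, 170, 167, 19, 28, 77, 135, 81, 11, 127, 189, 101, 105, 78, 17; M̄R̄ = 1422.0000 / 17 = 83.6471
LCL = X̄ − 3·M̄R̄/d₂ = 1941.6111 − 3 × 83.6471 / 1.128 = 1719.1455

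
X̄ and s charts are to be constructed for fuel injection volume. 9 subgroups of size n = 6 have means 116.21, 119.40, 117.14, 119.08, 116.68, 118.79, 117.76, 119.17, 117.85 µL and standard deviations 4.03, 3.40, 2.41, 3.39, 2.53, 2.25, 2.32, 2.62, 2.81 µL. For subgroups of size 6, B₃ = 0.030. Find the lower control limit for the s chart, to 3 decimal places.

s̄ = (4.03 + 3.40 + 2.41 + 3.39 + 2.53 + 2.25 + 2.32 + 2.62 + 2.81) / 9 = 2.8622
LCL_s = B₃·s̄ = 0.030 × 2.8622 = 0.0859

0.086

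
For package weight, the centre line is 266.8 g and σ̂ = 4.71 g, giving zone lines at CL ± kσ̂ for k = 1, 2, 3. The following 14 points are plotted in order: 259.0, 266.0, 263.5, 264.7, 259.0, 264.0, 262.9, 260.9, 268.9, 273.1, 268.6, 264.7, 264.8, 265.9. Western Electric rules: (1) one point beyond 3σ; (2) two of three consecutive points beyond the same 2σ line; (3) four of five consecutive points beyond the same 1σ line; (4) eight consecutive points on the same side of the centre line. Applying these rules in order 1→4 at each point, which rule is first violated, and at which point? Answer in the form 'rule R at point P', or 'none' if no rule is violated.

Zone of each point (C = within 1σ̂, B = 1σ̂–2σ̂, A = 2σ̂–3σ̂, * = beyond 3σ̂; sign = side of CL): 1:-B, 2:-C, 3:-C, 4:-C, 5:-B, 6:-C, 7:-C, 8:-B, 9:+C, 10:+B, 11:+C, 12:-C, 13:-C, 14:-C
Rule 4 (eight consecutive points on the same side of the centre line) is satisfied at point 8.

rule 4 at point 8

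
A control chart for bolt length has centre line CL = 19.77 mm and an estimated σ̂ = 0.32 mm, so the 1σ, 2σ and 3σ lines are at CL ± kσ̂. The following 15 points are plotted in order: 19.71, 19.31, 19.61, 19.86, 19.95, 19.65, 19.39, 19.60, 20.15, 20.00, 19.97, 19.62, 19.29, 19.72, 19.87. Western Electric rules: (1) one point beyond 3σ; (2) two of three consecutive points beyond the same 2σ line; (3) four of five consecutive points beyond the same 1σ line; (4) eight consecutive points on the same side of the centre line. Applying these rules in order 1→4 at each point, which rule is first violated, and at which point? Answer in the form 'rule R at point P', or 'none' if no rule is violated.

Zone of each point (C = within 1σ̂, B = 1σ̂–2σ̂, A = 2σ̂–3σ̂, * = beyond 3σ̂; sign = side of CL): 1:-C, 2:-B, 3:-C, 4:+C, 5:+C, 6:-C, 7:-B, 8:-C, 9:+B, 10:+C, 11:+C, 12:-C, 13:-B, 14:-C, 15:+C
No rule fires across all 15 points.

none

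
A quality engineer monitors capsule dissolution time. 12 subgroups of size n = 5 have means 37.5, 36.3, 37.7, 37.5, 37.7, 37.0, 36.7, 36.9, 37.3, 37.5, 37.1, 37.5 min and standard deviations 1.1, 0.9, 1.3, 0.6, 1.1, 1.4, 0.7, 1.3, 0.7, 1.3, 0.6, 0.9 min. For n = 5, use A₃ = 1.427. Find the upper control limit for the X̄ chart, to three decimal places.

38.640

X̄̄ = (37.5 + 36.3 + 37.7 + 37.5 + 37.7 + 37.0 + 36.7 + 36.9 + 37.3 + 37.5 + 37.1 + 37.5) / 12 = 37.2250
s̄ = (1.1 + 0.9 + 1.3 + 0.6 + 1.1 + 1.4 + 0.7 + 1.3 + 0.7 + 1.3 + 0.6 + 0.9) / 12 = 0.9917
UCL = X̄̄ + A₃·s̄ = 37.2250 + 1.427 × 0.9917 = 38.6401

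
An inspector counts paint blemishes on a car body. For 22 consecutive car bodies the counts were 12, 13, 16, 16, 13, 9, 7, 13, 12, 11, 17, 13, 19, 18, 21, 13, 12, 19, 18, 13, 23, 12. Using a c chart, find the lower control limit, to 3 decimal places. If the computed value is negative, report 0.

3.104

c̄ = (12 + 13 + 16 + 16 + 13 + 9 + 7 + 13 + 12 + 11 + 17 + 13 + 19 + 18 + 21 + 13 + 12 + 19 + 18 + 13 + 23 + 12) / 22 = 320 / 22 = 14.5455
LCL = c̄ − 3√c̄ = 14.5455 − 3 × 3.8139 = 3.1039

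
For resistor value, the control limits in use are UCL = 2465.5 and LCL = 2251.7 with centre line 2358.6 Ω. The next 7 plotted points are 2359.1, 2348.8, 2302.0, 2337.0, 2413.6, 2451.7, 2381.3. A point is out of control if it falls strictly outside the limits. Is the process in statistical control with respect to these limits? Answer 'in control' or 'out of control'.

in control

All 7 points lie within [2251.7, 2465.5].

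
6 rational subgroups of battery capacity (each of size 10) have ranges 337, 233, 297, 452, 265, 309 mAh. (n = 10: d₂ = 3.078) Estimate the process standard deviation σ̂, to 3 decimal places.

R̄ = (337 + 233 + 297 + 452 + 265 + 309) / 6 = 315.5000
σ̂ = R̄ / d₂ = 315.5000 / 3.078 = 102.5016

102.502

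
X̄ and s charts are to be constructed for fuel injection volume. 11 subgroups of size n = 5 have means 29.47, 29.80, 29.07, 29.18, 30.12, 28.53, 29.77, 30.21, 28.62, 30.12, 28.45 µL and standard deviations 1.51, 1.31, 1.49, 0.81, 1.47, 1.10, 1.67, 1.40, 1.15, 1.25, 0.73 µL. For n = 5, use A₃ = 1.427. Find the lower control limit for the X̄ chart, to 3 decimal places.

27.593

X̄̄ = (29.47 + 29.80 + 29.07 + 29.18 + 30.12 + 28.53 + 29.77 + 30.21 + 28.62 + 30.12 + 28.45) / 11 = 29.3945
s̄ = (1.51 + 1.31 + 1.49 + 0.81 + 1.47 + 1.10 + 1.67 + 1.40 + 1.15 + 1.25 + 0.73) / 11 = 1.2627
LCL = X̄̄ − A₃·s̄ = 29.3945 − 1.427 × 1.2627 = 27.5926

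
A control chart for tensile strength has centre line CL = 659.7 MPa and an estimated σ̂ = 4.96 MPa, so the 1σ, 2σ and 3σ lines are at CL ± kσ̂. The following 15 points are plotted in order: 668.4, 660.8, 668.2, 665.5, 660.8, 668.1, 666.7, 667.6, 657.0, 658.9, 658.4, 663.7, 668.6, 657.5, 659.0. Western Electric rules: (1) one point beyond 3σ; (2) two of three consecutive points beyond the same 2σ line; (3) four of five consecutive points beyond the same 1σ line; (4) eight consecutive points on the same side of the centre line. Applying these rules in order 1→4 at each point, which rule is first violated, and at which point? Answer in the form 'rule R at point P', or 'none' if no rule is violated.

rule 3 at point 7

Zone of each point (C = within 1σ̂, B = 1σ̂–2σ̂, A = 2σ̂–3σ̂, * = beyond 3σ̂; sign = side of CL): 1:+B, 2:+C, 3:+B, 4:+B, 5:+C, 6:+B, 7:+B, 8:+B, 9:-C, 10:-C, 11:-C, 12:+C, 13:+B, 14:-C, 15:-C
Rule 3 (four of five consecutive points beyond the same 1σ limit) is satisfied at point 7.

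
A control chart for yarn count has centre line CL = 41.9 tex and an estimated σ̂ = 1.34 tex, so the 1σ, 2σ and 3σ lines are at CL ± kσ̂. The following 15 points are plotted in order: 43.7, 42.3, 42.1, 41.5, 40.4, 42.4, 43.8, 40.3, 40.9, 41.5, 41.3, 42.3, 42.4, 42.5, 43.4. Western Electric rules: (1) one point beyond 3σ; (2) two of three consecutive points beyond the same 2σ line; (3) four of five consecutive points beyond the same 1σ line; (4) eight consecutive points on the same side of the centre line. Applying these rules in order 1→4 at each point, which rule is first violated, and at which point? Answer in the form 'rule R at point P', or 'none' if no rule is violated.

none

Zone of each point (C = within 1σ̂, B = 1σ̂–2σ̂, A = 2σ̂–3σ̂, * = beyond 3σ̂; sign = side of CL): 1:+B, 2:+C, 3:+C, 4:-C, 5:-B, 6:+C, 7:+B, 8:-B, 9:-C, 10:-C, 11:-C, 12:+C, 13:+C, 14:+C, 15:+B
No rule fires across all 15 points.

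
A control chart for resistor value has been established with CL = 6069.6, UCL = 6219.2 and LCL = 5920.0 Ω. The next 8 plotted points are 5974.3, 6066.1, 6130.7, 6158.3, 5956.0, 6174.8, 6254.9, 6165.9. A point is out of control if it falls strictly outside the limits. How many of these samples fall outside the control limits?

Compare each point to [5920.0, 6219.2]: sample 7 = 6254.9 > UCL.

1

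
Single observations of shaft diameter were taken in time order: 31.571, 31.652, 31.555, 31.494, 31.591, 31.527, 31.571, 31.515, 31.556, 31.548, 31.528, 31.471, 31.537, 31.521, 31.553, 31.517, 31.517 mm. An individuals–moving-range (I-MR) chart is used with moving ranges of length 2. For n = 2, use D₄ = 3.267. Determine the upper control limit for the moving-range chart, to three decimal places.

Moving ranges: 0.081, 0.097, 0.061, 0.097, 0.064, 0.044, 0.056, 0.041, 0.008, 0.020, 0.057, 0.066, 0.016, 0.032, 0.036, 0.000; M̄R̄ = 0.7760 / 16 = 0.0485
UCL_MR = D₄·M̄R̄ = 3.267 × 0.0485 = 0.1584

0.158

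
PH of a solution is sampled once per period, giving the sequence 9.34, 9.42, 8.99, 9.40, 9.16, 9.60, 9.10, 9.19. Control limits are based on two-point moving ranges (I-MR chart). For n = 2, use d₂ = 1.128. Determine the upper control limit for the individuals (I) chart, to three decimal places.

X̄ = (9.34 + 9.42 + 8.99 + 9.40 + 9.16 + 9.60 + 9.10 + 9.19) / 8 = 9.2750
Moving ranges: 0.08, 0.43, 0.41, 0.24, 0.44, 0.50, 0.09; M̄R̄ = 2.1900 / 7 = 0.3129
UCL = X̄ + 3·M̄R̄/d₂ = 9.2750 + 3 × 0.3129 / 1.128 = 10.1071

10.107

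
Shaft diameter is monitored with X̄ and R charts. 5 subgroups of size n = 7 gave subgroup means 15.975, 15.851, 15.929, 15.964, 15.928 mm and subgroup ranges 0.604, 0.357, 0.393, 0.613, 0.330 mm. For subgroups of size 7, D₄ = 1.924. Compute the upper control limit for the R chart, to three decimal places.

R̄ = (0.604 + 0.357 + 0.393 + 0.613 + 0.330) / 5 = 2.2970 / 5 = 0.4594
UCL_R = D₄·R̄ = 1.924 × 0.4594 = 0.8839

0.884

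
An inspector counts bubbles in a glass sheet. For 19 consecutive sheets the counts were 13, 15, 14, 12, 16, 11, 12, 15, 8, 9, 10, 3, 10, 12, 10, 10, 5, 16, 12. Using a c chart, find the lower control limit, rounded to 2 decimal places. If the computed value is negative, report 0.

c̄ = (13 + 15 + 14 + 12 + 16 + 11 + 12 + 15 + 8 + 9 + 10 + 3 + 10 + 12 + 10 + 10 + 5 + 16 + 12) / 19 = 213 / 19 = 11.2105
LCL = c̄ − 3√c̄ = 11.2105 − 3 × 3.3482 = 1.1659

1.17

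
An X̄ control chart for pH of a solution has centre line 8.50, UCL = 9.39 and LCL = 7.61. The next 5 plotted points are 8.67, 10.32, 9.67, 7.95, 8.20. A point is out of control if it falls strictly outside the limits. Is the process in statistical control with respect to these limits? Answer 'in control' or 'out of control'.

Compare each point to [7.61, 9.39]: sample 2 = 10.32 > UCL; sample 3 = 9.67 > UCL.

out of control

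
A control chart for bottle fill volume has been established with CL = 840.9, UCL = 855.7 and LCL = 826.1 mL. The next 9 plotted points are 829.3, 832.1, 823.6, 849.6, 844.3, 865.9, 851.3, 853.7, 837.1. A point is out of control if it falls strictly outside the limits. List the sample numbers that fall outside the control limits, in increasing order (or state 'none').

Compare each point to [826.1, 855.7]: sample 3 = 823.6 < LCL; sample 6 = 865.9 > UCL.

3, 6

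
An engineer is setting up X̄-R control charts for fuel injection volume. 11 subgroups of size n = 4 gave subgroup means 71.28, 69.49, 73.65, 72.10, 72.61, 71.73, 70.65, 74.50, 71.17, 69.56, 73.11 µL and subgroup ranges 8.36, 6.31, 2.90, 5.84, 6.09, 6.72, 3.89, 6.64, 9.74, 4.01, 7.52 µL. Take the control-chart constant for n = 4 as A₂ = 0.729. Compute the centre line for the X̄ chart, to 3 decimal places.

X̄̄ = (71.28 + 69.49 + 73.65 + 72.10 + 72.61 + 71.73 + 70.65 + 74.50 + 71.17 + 69.56 + 73.11) / 11 = 789.8500 / 11 = 71.8045
CL = X̄̄ = 71.8045

71.805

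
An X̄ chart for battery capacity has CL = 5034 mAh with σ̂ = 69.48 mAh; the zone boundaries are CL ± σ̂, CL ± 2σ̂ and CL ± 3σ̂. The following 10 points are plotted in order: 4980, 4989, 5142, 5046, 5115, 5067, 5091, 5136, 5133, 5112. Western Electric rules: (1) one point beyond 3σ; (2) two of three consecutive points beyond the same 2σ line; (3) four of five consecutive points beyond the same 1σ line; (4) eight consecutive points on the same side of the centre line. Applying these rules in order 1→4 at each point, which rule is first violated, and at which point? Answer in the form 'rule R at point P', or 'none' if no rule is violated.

Zone of each point (C = within 1σ̂, B = 1σ̂–2σ̂, A = 2σ̂–3σ̂, * = beyond 3σ̂; sign = side of CL): 1:-C, 2:-C, 3:+B, 4:+C, 5:+B, 6:+C, 7:+C, 8:+B, 9:+B, 10:+B
Rule 4 (eight consecutive points on the same side of the centre line) is satisfied at point 10.

rule 4 at point 10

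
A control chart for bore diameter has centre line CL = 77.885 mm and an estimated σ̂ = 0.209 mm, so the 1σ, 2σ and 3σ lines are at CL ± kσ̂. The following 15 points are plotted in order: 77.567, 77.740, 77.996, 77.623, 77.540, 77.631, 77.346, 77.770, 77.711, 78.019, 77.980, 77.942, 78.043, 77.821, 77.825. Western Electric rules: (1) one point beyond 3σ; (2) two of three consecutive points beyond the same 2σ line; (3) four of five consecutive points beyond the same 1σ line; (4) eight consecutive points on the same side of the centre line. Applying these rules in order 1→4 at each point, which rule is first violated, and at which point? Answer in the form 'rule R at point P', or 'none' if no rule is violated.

Zone of each point (C = within 1σ̂, B = 1σ̂–2σ̂, A = 2σ̂–3σ̂, * = beyond 3σ̂; sign = side of CL): 1:-B, 2:-C, 3:+C, 4:-B, 5:-B, 6:-B, 7:-A, 8:-C, 9:-C, 10:+C, 11:+C, 12:+C, 13:+C, 14:-C, 15:-C
Rule 3 (four of five consecutive points beyond the same 1σ limit) is satisfied at point 7.

rule 3 at point 7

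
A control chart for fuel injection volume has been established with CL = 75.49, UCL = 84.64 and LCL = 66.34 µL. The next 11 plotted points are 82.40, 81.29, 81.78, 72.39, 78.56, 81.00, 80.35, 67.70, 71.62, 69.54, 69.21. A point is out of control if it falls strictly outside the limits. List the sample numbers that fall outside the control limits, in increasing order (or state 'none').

none

All 11 points lie within [66.34, 84.64].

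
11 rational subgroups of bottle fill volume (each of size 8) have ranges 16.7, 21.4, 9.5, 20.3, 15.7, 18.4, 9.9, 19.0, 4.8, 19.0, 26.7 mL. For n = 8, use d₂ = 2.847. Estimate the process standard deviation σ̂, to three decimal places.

5.792

R̄ = (16.7 + 21.4 + 9.5 + 20.3 + 15.7 + 18.4 + 9.9 + 19.0 + 4.8 + 19.0 + 26.7) / 11 = 16.4909
σ̂ = R̄ / d₂ = 16.4909 / 2.847 = 5.7924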